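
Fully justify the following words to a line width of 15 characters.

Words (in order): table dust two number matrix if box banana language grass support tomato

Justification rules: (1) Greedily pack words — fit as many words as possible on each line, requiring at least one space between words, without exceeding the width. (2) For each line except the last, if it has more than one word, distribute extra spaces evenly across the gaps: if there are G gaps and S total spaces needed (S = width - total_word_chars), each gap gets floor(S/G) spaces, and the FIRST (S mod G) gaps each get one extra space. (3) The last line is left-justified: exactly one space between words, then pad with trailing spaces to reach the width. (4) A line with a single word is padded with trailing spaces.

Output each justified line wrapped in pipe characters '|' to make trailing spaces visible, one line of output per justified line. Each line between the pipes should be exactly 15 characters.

Line 1: ['table', 'dust', 'two'] (min_width=14, slack=1)
Line 2: ['number', 'matrix'] (min_width=13, slack=2)
Line 3: ['if', 'box', 'banana'] (min_width=13, slack=2)
Line 4: ['language', 'grass'] (min_width=14, slack=1)
Line 5: ['support', 'tomato'] (min_width=14, slack=1)

Answer: |table  dust two|
|number   matrix|
|if  box  banana|
|language  grass|
|support tomato |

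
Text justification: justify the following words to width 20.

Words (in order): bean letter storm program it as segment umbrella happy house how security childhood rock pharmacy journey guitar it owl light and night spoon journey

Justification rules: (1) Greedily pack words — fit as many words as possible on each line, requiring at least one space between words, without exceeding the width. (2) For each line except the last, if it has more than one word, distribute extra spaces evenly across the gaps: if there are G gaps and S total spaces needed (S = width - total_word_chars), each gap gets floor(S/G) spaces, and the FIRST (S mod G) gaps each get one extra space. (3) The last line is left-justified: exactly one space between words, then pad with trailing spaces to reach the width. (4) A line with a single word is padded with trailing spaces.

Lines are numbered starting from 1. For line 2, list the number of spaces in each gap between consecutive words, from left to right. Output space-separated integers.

Line 1: ['bean', 'letter', 'storm'] (min_width=17, slack=3)
Line 2: ['program', 'it', 'as'] (min_width=13, slack=7)
Line 3: ['segment', 'umbrella'] (min_width=16, slack=4)
Line 4: ['happy', 'house', 'how'] (min_width=15, slack=5)
Line 5: ['security', 'childhood'] (min_width=18, slack=2)
Line 6: ['rock', 'pharmacy'] (min_width=13, slack=7)
Line 7: ['journey', 'guitar', 'it'] (min_width=17, slack=3)
Line 8: ['owl', 'light', 'and', 'night'] (min_width=19, slack=1)
Line 9: ['spoon', 'journey'] (min_width=13, slack=7)

Answer: 5 4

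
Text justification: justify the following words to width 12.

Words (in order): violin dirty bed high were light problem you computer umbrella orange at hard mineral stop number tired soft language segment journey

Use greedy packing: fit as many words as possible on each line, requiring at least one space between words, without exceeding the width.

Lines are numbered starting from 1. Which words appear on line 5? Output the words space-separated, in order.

Line 1: ['violin', 'dirty'] (min_width=12, slack=0)
Line 2: ['bed', 'high'] (min_width=8, slack=4)
Line 3: ['were', 'light'] (min_width=10, slack=2)
Line 4: ['problem', 'you'] (min_width=11, slack=1)
Line 5: ['computer'] (min_width=8, slack=4)
Line 6: ['umbrella'] (min_width=8, slack=4)
Line 7: ['orange', 'at'] (min_width=9, slack=3)
Line 8: ['hard', 'mineral'] (min_width=12, slack=0)
Line 9: ['stop', 'number'] (min_width=11, slack=1)
Line 10: ['tired', 'soft'] (min_width=10, slack=2)
Line 11: ['language'] (min_width=8, slack=4)
Line 12: ['segment'] (min_width=7, slack=5)
Line 13: ['journey'] (min_width=7, slack=5)

Answer: computer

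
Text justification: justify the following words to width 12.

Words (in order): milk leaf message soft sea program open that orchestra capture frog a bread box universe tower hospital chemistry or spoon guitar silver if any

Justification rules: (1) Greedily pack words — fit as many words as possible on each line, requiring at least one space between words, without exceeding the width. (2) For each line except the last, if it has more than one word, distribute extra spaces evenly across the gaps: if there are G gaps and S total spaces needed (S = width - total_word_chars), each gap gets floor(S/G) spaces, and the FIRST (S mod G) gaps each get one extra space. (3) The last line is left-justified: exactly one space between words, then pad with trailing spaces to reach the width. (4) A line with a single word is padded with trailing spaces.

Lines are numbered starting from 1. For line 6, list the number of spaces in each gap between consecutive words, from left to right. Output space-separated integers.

Answer: 1

Derivation:
Line 1: ['milk', 'leaf'] (min_width=9, slack=3)
Line 2: ['message', 'soft'] (min_width=12, slack=0)
Line 3: ['sea', 'program'] (min_width=11, slack=1)
Line 4: ['open', 'that'] (min_width=9, slack=3)
Line 5: ['orchestra'] (min_width=9, slack=3)
Line 6: ['capture', 'frog'] (min_width=12, slack=0)
Line 7: ['a', 'bread', 'box'] (min_width=11, slack=1)
Line 8: ['universe'] (min_width=8, slack=4)
Line 9: ['tower'] (min_width=5, slack=7)
Line 10: ['hospital'] (min_width=8, slack=4)
Line 11: ['chemistry', 'or'] (min_width=12, slack=0)
Line 12: ['spoon', 'guitar'] (min_width=12, slack=0)
Line 13: ['silver', 'if'] (min_width=9, slack=3)
Line 14: ['any'] (min_width=3, slack=9)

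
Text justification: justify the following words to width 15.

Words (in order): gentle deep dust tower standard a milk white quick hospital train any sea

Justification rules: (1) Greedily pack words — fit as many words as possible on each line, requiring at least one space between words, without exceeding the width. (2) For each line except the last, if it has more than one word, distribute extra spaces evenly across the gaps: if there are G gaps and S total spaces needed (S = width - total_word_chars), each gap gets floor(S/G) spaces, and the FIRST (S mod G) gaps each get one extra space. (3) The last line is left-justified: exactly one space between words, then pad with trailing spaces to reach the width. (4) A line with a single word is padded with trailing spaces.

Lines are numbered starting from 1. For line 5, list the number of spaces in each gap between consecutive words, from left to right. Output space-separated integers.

Answer: 2

Derivation:
Line 1: ['gentle', 'deep'] (min_width=11, slack=4)
Line 2: ['dust', 'tower'] (min_width=10, slack=5)
Line 3: ['standard', 'a', 'milk'] (min_width=15, slack=0)
Line 4: ['white', 'quick'] (min_width=11, slack=4)
Line 5: ['hospital', 'train'] (min_width=14, slack=1)
Line 6: ['any', 'sea'] (min_width=7, slack=8)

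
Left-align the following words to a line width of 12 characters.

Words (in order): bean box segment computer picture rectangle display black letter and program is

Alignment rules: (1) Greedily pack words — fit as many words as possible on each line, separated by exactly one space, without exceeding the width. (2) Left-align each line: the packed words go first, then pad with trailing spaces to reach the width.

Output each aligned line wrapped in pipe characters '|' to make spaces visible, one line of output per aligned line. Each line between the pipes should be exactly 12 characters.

Line 1: ['bean', 'box'] (min_width=8, slack=4)
Line 2: ['segment'] (min_width=7, slack=5)
Line 3: ['computer'] (min_width=8, slack=4)
Line 4: ['picture'] (min_width=7, slack=5)
Line 5: ['rectangle'] (min_width=9, slack=3)
Line 6: ['display'] (min_width=7, slack=5)
Line 7: ['black', 'letter'] (min_width=12, slack=0)
Line 8: ['and', 'program'] (min_width=11, slack=1)
Line 9: ['is'] (min_width=2, slack=10)

Answer: |bean box    |
|segment     |
|computer    |
|picture     |
|rectangle   |
|display     |
|black letter|
|and program |
|is          |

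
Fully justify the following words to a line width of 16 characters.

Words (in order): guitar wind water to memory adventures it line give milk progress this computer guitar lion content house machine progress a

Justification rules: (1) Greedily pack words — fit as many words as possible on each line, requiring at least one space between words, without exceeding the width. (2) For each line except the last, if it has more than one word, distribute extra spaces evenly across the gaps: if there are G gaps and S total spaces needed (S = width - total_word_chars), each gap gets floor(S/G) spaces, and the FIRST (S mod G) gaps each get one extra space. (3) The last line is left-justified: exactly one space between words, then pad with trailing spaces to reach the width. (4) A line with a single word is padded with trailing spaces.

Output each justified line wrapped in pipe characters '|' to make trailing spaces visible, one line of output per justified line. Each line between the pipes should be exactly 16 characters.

Line 1: ['guitar', 'wind'] (min_width=11, slack=5)
Line 2: ['water', 'to', 'memory'] (min_width=15, slack=1)
Line 3: ['adventures', 'it'] (min_width=13, slack=3)
Line 4: ['line', 'give', 'milk'] (min_width=14, slack=2)
Line 5: ['progress', 'this'] (min_width=13, slack=3)
Line 6: ['computer', 'guitar'] (min_width=15, slack=1)
Line 7: ['lion', 'content'] (min_width=12, slack=4)
Line 8: ['house', 'machine'] (min_width=13, slack=3)
Line 9: ['progress', 'a'] (min_width=10, slack=6)

Answer: |guitar      wind|
|water  to memory|
|adventures    it|
|line  give  milk|
|progress    this|
|computer  guitar|
|lion     content|
|house    machine|
|progress a      |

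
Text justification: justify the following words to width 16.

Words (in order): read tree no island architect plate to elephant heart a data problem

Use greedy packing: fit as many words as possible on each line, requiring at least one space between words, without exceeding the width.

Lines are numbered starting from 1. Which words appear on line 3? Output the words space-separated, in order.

Line 1: ['read', 'tree', 'no'] (min_width=12, slack=4)
Line 2: ['island', 'architect'] (min_width=16, slack=0)
Line 3: ['plate', 'to'] (min_width=8, slack=8)
Line 4: ['elephant', 'heart', 'a'] (min_width=16, slack=0)
Line 5: ['data', 'problem'] (min_width=12, slack=4)

Answer: plate to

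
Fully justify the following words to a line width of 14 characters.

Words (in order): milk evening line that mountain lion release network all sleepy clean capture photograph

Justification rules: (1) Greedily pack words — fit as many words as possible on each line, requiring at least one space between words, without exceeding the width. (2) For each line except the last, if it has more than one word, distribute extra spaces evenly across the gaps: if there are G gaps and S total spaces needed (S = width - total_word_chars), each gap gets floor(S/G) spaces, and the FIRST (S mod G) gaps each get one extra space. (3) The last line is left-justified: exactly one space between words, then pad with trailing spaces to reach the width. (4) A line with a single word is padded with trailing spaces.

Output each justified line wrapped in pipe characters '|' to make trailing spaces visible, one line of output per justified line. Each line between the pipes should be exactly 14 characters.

Line 1: ['milk', 'evening'] (min_width=12, slack=2)
Line 2: ['line', 'that'] (min_width=9, slack=5)
Line 3: ['mountain', 'lion'] (min_width=13, slack=1)
Line 4: ['release'] (min_width=7, slack=7)
Line 5: ['network', 'all'] (min_width=11, slack=3)
Line 6: ['sleepy', 'clean'] (min_width=12, slack=2)
Line 7: ['capture'] (min_width=7, slack=7)
Line 8: ['photograph'] (min_width=10, slack=4)

Answer: |milk   evening|
|line      that|
|mountain  lion|
|release       |
|network    all|
|sleepy   clean|
|capture       |
|photograph    |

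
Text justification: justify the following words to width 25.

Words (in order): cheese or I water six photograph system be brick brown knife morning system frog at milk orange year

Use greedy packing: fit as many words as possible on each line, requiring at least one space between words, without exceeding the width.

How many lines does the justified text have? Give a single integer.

Line 1: ['cheese', 'or', 'I', 'water', 'six'] (min_width=21, slack=4)
Line 2: ['photograph', 'system', 'be'] (min_width=20, slack=5)
Line 3: ['brick', 'brown', 'knife', 'morning'] (min_width=25, slack=0)
Line 4: ['system', 'frog', 'at', 'milk'] (min_width=19, slack=6)
Line 5: ['orange', 'year'] (min_width=11, slack=14)
Total lines: 5

Answer: 5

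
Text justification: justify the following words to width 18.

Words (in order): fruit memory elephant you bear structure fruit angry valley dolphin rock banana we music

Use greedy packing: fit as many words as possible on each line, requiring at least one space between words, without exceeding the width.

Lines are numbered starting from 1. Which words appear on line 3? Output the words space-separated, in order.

Line 1: ['fruit', 'memory'] (min_width=12, slack=6)
Line 2: ['elephant', 'you', 'bear'] (min_width=17, slack=1)
Line 3: ['structure', 'fruit'] (min_width=15, slack=3)
Line 4: ['angry', 'valley'] (min_width=12, slack=6)
Line 5: ['dolphin', 'rock'] (min_width=12, slack=6)
Line 6: ['banana', 'we', 'music'] (min_width=15, slack=3)

Answer: structure fruit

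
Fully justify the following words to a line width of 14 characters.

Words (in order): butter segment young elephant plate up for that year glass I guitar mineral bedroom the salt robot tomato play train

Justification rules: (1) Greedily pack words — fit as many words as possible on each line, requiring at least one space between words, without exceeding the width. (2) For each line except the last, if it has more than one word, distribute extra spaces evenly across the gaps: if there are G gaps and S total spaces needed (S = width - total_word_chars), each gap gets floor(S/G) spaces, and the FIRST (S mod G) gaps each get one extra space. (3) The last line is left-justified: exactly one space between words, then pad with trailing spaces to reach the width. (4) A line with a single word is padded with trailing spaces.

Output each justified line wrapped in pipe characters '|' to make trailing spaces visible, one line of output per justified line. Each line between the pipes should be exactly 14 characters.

Line 1: ['butter', 'segment'] (min_width=14, slack=0)
Line 2: ['young', 'elephant'] (min_width=14, slack=0)
Line 3: ['plate', 'up', 'for'] (min_width=12, slack=2)
Line 4: ['that', 'year'] (min_width=9, slack=5)
Line 5: ['glass', 'I', 'guitar'] (min_width=14, slack=0)
Line 6: ['mineral'] (min_width=7, slack=7)
Line 7: ['bedroom', 'the'] (min_width=11, slack=3)
Line 8: ['salt', 'robot'] (min_width=10, slack=4)
Line 9: ['tomato', 'play'] (min_width=11, slack=3)
Line 10: ['train'] (min_width=5, slack=9)

Answer: |butter segment|
|young elephant|
|plate  up  for|
|that      year|
|glass I guitar|
|mineral       |
|bedroom    the|
|salt     robot|
|tomato    play|
|train         |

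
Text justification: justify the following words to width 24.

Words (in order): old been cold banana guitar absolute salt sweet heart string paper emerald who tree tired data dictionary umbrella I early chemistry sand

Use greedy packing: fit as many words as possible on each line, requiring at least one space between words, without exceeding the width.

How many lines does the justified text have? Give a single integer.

Line 1: ['old', 'been', 'cold', 'banana'] (min_width=20, slack=4)
Line 2: ['guitar', 'absolute', 'salt'] (min_width=20, slack=4)
Line 3: ['sweet', 'heart', 'string', 'paper'] (min_width=24, slack=0)
Line 4: ['emerald', 'who', 'tree', 'tired'] (min_width=22, slack=2)
Line 5: ['data', 'dictionary', 'umbrella'] (min_width=24, slack=0)
Line 6: ['I', 'early', 'chemistry', 'sand'] (min_width=22, slack=2)
Total lines: 6

Answer: 6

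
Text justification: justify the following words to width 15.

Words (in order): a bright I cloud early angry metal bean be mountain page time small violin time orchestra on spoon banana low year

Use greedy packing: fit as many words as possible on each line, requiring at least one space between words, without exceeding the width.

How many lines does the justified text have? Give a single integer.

Answer: 10

Derivation:
Line 1: ['a', 'bright', 'I'] (min_width=10, slack=5)
Line 2: ['cloud', 'early'] (min_width=11, slack=4)
Line 3: ['angry', 'metal'] (min_width=11, slack=4)
Line 4: ['bean', 'be'] (min_width=7, slack=8)
Line 5: ['mountain', 'page'] (min_width=13, slack=2)
Line 6: ['time', 'small'] (min_width=10, slack=5)
Line 7: ['violin', 'time'] (min_width=11, slack=4)
Line 8: ['orchestra', 'on'] (min_width=12, slack=3)
Line 9: ['spoon', 'banana'] (min_width=12, slack=3)
Line 10: ['low', 'year'] (min_width=8, slack=7)
Total lines: 10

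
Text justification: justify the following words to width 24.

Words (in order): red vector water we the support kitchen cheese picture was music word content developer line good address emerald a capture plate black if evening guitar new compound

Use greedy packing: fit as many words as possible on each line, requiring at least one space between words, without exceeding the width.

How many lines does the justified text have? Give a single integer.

Line 1: ['red', 'vector', 'water', 'we', 'the'] (min_width=23, slack=1)
Line 2: ['support', 'kitchen', 'cheese'] (min_width=22, slack=2)
Line 3: ['picture', 'was', 'music', 'word'] (min_width=22, slack=2)
Line 4: ['content', 'developer', 'line'] (min_width=22, slack=2)
Line 5: ['good', 'address', 'emerald', 'a'] (min_width=22, slack=2)
Line 6: ['capture', 'plate', 'black', 'if'] (min_width=22, slack=2)
Line 7: ['evening', 'guitar', 'new'] (min_width=18, slack=6)
Line 8: ['compound'] (min_width=8, slack=16)
Total lines: 8

Answer: 8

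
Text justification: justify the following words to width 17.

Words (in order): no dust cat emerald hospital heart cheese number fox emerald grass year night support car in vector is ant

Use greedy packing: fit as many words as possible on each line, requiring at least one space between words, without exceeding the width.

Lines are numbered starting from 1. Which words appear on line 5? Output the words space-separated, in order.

Line 1: ['no', 'dust', 'cat'] (min_width=11, slack=6)
Line 2: ['emerald', 'hospital'] (min_width=16, slack=1)
Line 3: ['heart', 'cheese'] (min_width=12, slack=5)
Line 4: ['number', 'fox'] (min_width=10, slack=7)
Line 5: ['emerald', 'grass'] (min_width=13, slack=4)
Line 6: ['year', 'night'] (min_width=10, slack=7)
Line 7: ['support', 'car', 'in'] (min_width=14, slack=3)
Line 8: ['vector', 'is', 'ant'] (min_width=13, slack=4)

Answer: emerald grass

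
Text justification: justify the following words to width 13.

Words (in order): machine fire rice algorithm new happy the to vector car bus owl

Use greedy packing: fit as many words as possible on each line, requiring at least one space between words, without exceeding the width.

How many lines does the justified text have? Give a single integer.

Line 1: ['machine', 'fire'] (min_width=12, slack=1)
Line 2: ['rice'] (min_width=4, slack=9)
Line 3: ['algorithm', 'new'] (min_width=13, slack=0)
Line 4: ['happy', 'the', 'to'] (min_width=12, slack=1)
Line 5: ['vector', 'car'] (min_width=10, slack=3)
Line 6: ['bus', 'owl'] (min_width=7, slack=6)
Total lines: 6

Answer: 6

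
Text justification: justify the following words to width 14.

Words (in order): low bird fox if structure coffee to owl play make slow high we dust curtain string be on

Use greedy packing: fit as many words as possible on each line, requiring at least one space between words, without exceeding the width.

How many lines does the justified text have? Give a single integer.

Line 1: ['low', 'bird', 'fox'] (min_width=12, slack=2)
Line 2: ['if', 'structure'] (min_width=12, slack=2)
Line 3: ['coffee', 'to', 'owl'] (min_width=13, slack=1)
Line 4: ['play', 'make', 'slow'] (min_width=14, slack=0)
Line 5: ['high', 'we', 'dust'] (min_width=12, slack=2)
Line 6: ['curtain', 'string'] (min_width=14, slack=0)
Line 7: ['be', 'on'] (min_width=5, slack=9)
Total lines: 7

Answer: 7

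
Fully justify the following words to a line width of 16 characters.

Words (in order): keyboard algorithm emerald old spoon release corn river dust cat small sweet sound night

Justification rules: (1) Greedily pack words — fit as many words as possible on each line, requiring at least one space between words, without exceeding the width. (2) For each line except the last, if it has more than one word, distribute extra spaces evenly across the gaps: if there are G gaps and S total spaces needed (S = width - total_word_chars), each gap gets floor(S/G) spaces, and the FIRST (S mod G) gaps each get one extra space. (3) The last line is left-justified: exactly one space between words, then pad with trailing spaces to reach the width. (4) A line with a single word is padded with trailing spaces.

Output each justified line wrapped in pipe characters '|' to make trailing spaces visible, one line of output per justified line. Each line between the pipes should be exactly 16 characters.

Answer: |keyboard        |
|algorithm       |
|emerald      old|
|spoon    release|
|corn  river dust|
|cat  small sweet|
|sound night     |

Derivation:
Line 1: ['keyboard'] (min_width=8, slack=8)
Line 2: ['algorithm'] (min_width=9, slack=7)
Line 3: ['emerald', 'old'] (min_width=11, slack=5)
Line 4: ['spoon', 'release'] (min_width=13, slack=3)
Line 5: ['corn', 'river', 'dust'] (min_width=15, slack=1)
Line 6: ['cat', 'small', 'sweet'] (min_width=15, slack=1)
Line 7: ['sound', 'night'] (min_width=11, slack=5)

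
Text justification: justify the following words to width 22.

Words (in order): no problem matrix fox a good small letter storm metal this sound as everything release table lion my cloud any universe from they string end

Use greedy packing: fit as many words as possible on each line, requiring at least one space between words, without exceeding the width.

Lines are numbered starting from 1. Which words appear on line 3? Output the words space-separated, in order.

Answer: storm metal this sound

Derivation:
Line 1: ['no', 'problem', 'matrix', 'fox'] (min_width=21, slack=1)
Line 2: ['a', 'good', 'small', 'letter'] (min_width=19, slack=3)
Line 3: ['storm', 'metal', 'this', 'sound'] (min_width=22, slack=0)
Line 4: ['as', 'everything', 'release'] (min_width=21, slack=1)
Line 5: ['table', 'lion', 'my', 'cloud'] (min_width=19, slack=3)
Line 6: ['any', 'universe', 'from', 'they'] (min_width=22, slack=0)
Line 7: ['string', 'end'] (min_width=10, slack=12)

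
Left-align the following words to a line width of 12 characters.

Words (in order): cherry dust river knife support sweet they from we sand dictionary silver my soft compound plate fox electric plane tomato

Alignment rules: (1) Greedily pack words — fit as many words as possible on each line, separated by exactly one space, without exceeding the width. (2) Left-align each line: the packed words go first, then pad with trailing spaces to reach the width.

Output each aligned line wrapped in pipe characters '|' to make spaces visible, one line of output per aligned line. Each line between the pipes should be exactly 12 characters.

Answer: |cherry dust |
|river knife |
|support     |
|sweet they  |
|from we sand|
|dictionary  |
|silver my   |
|soft        |
|compound    |
|plate fox   |
|electric    |
|plane tomato|

Derivation:
Line 1: ['cherry', 'dust'] (min_width=11, slack=1)
Line 2: ['river', 'knife'] (min_width=11, slack=1)
Line 3: ['support'] (min_width=7, slack=5)
Line 4: ['sweet', 'they'] (min_width=10, slack=2)
Line 5: ['from', 'we', 'sand'] (min_width=12, slack=0)
Line 6: ['dictionary'] (min_width=10, slack=2)
Line 7: ['silver', 'my'] (min_width=9, slack=3)
Line 8: ['soft'] (min_width=4, slack=8)
Line 9: ['compound'] (min_width=8, slack=4)
Line 10: ['plate', 'fox'] (min_width=9, slack=3)
Line 11: ['electric'] (min_width=8, slack=4)
Line 12: ['plane', 'tomato'] (min_width=12, slack=0)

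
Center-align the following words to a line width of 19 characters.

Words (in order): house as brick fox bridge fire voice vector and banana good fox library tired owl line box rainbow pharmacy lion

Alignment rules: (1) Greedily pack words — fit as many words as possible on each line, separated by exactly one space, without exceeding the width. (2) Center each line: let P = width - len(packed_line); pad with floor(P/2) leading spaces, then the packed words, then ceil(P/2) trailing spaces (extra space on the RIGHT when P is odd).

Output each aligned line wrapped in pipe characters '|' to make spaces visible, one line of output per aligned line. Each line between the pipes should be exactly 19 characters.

Answer: |house as brick fox |
| bridge fire voice |
| vector and banana |
| good fox library  |
|tired owl line box |
| rainbow pharmacy  |
|       lion        |

Derivation:
Line 1: ['house', 'as', 'brick', 'fox'] (min_width=18, slack=1)
Line 2: ['bridge', 'fire', 'voice'] (min_width=17, slack=2)
Line 3: ['vector', 'and', 'banana'] (min_width=17, slack=2)
Line 4: ['good', 'fox', 'library'] (min_width=16, slack=3)
Line 5: ['tired', 'owl', 'line', 'box'] (min_width=18, slack=1)
Line 6: ['rainbow', 'pharmacy'] (min_width=16, slack=3)
Line 7: ['lion'] (min_width=4, slack=15)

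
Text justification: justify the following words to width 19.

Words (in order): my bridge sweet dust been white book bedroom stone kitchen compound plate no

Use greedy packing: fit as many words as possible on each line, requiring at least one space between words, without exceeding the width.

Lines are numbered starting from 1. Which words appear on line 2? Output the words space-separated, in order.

Answer: dust been white

Derivation:
Line 1: ['my', 'bridge', 'sweet'] (min_width=15, slack=4)
Line 2: ['dust', 'been', 'white'] (min_width=15, slack=4)
Line 3: ['book', 'bedroom', 'stone'] (min_width=18, slack=1)
Line 4: ['kitchen', 'compound'] (min_width=16, slack=3)
Line 5: ['plate', 'no'] (min_width=8, slack=11)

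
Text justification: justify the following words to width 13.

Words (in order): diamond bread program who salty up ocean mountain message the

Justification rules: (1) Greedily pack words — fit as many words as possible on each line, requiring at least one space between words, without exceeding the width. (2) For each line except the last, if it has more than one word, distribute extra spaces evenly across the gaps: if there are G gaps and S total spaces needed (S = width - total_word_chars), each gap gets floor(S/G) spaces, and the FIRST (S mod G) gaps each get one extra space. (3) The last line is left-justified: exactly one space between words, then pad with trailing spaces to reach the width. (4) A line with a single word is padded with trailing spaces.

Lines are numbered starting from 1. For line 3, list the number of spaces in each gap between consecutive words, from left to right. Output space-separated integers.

Line 1: ['diamond', 'bread'] (min_width=13, slack=0)
Line 2: ['program', 'who'] (min_width=11, slack=2)
Line 3: ['salty', 'up'] (min_width=8, slack=5)
Line 4: ['ocean'] (min_width=5, slack=8)
Line 5: ['mountain'] (min_width=8, slack=5)
Line 6: ['message', 'the'] (min_width=11, slack=2)

Answer: 6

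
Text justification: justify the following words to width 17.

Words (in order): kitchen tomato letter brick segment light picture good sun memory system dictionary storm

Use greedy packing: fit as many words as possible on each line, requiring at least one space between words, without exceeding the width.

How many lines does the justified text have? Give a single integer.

Answer: 6

Derivation:
Line 1: ['kitchen', 'tomato'] (min_width=14, slack=3)
Line 2: ['letter', 'brick'] (min_width=12, slack=5)
Line 3: ['segment', 'light'] (min_width=13, slack=4)
Line 4: ['picture', 'good', 'sun'] (min_width=16, slack=1)
Line 5: ['memory', 'system'] (min_width=13, slack=4)
Line 6: ['dictionary', 'storm'] (min_width=16, slack=1)
Total lines: 6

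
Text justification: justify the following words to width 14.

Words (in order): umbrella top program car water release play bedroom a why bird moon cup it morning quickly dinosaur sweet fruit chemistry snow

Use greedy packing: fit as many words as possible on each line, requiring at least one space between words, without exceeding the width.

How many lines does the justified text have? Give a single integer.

Line 1: ['umbrella', 'top'] (min_width=12, slack=2)
Line 2: ['program', 'car'] (min_width=11, slack=3)
Line 3: ['water', 'release'] (min_width=13, slack=1)
Line 4: ['play', 'bedroom', 'a'] (min_width=14, slack=0)
Line 5: ['why', 'bird', 'moon'] (min_width=13, slack=1)
Line 6: ['cup', 'it', 'morning'] (min_width=14, slack=0)
Line 7: ['quickly'] (min_width=7, slack=7)
Line 8: ['dinosaur', 'sweet'] (min_width=14, slack=0)
Line 9: ['fruit'] (min_width=5, slack=9)
Line 10: ['chemistry', 'snow'] (min_width=14, slack=0)
Total lines: 10

Answer: 10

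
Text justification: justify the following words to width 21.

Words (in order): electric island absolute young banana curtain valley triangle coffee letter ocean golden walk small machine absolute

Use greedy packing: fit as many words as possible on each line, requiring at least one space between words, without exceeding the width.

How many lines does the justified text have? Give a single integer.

Answer: 7

Derivation:
Line 1: ['electric', 'island'] (min_width=15, slack=6)
Line 2: ['absolute', 'young', 'banana'] (min_width=21, slack=0)
Line 3: ['curtain', 'valley'] (min_width=14, slack=7)
Line 4: ['triangle', 'coffee'] (min_width=15, slack=6)
Line 5: ['letter', 'ocean', 'golden'] (min_width=19, slack=2)
Line 6: ['walk', 'small', 'machine'] (min_width=18, slack=3)
Line 7: ['absolute'] (min_width=8, slack=13)
Total lines: 7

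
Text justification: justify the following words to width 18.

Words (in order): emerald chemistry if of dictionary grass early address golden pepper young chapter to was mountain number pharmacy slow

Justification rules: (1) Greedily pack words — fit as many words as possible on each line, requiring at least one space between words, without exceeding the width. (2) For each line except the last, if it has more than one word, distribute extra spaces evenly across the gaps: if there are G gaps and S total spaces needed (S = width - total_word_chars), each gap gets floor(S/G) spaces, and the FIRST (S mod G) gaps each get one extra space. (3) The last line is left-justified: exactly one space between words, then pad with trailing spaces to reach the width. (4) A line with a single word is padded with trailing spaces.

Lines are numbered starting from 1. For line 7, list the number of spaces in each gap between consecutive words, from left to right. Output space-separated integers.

Answer: 4

Derivation:
Line 1: ['emerald', 'chemistry'] (min_width=17, slack=1)
Line 2: ['if', 'of', 'dictionary'] (min_width=16, slack=2)
Line 3: ['grass', 'early'] (min_width=11, slack=7)
Line 4: ['address', 'golden'] (min_width=14, slack=4)
Line 5: ['pepper', 'young'] (min_width=12, slack=6)
Line 6: ['chapter', 'to', 'was'] (min_width=14, slack=4)
Line 7: ['mountain', 'number'] (min_width=15, slack=3)
Line 8: ['pharmacy', 'slow'] (min_width=13, slack=5)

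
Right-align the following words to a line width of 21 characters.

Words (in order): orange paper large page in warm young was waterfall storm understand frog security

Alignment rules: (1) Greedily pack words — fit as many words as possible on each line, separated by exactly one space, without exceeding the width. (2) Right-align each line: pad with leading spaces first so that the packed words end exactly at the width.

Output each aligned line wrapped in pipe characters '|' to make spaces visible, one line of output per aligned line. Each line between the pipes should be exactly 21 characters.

Answer: |   orange paper large|
|   page in warm young|
|  was waterfall storm|
|      understand frog|
|             security|

Derivation:
Line 1: ['orange', 'paper', 'large'] (min_width=18, slack=3)
Line 2: ['page', 'in', 'warm', 'young'] (min_width=18, slack=3)
Line 3: ['was', 'waterfall', 'storm'] (min_width=19, slack=2)
Line 4: ['understand', 'frog'] (min_width=15, slack=6)
Line 5: ['security'] (min_width=8, slack=13)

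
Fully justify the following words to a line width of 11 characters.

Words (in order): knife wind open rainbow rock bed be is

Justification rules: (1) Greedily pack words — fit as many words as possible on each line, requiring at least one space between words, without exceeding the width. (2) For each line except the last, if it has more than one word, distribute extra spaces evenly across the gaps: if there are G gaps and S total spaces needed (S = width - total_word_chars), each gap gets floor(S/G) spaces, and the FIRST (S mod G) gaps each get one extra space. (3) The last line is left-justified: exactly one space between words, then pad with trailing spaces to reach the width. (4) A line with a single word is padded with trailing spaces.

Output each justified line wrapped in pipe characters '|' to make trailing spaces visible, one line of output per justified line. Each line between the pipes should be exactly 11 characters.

Line 1: ['knife', 'wind'] (min_width=10, slack=1)
Line 2: ['open'] (min_width=4, slack=7)
Line 3: ['rainbow'] (min_width=7, slack=4)
Line 4: ['rock', 'bed', 'be'] (min_width=11, slack=0)
Line 5: ['is'] (min_width=2, slack=9)

Answer: |knife  wind|
|open       |
|rainbow    |
|rock bed be|
|is         |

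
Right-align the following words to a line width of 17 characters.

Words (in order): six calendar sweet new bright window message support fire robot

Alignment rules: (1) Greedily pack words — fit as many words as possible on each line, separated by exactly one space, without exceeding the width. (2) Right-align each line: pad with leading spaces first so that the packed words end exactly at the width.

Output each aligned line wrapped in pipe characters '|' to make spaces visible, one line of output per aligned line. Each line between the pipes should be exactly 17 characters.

Line 1: ['six', 'calendar'] (min_width=12, slack=5)
Line 2: ['sweet', 'new', 'bright'] (min_width=16, slack=1)
Line 3: ['window', 'message'] (min_width=14, slack=3)
Line 4: ['support', 'fire'] (min_width=12, slack=5)
Line 5: ['robot'] (min_width=5, slack=12)

Answer: |     six calendar|
| sweet new bright|
|   window message|
|     support fire|
|            robot|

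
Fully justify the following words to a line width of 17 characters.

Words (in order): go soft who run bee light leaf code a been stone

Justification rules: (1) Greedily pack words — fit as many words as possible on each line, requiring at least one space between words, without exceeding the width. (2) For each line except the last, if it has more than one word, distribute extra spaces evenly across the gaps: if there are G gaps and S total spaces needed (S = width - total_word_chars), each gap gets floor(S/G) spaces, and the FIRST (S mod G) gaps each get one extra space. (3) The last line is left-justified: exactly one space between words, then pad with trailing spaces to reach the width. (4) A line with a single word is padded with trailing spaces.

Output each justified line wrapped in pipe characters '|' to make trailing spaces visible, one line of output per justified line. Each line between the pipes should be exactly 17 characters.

Answer: |go  soft  who run|
|bee   light  leaf|
|code a been stone|

Derivation:
Line 1: ['go', 'soft', 'who', 'run'] (min_width=15, slack=2)
Line 2: ['bee', 'light', 'leaf'] (min_width=14, slack=3)
Line 3: ['code', 'a', 'been', 'stone'] (min_width=17, slack=0)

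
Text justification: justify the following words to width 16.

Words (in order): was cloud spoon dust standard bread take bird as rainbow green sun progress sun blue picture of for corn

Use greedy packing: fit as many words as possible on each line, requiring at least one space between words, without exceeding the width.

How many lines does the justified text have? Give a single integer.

Line 1: ['was', 'cloud', 'spoon'] (min_width=15, slack=1)
Line 2: ['dust', 'standard'] (min_width=13, slack=3)
Line 3: ['bread', 'take', 'bird'] (min_width=15, slack=1)
Line 4: ['as', 'rainbow', 'green'] (min_width=16, slack=0)
Line 5: ['sun', 'progress', 'sun'] (min_width=16, slack=0)
Line 6: ['blue', 'picture', 'of'] (min_width=15, slack=1)
Line 7: ['for', 'corn'] (min_width=8, slack=8)
Total lines: 7

Answer: 7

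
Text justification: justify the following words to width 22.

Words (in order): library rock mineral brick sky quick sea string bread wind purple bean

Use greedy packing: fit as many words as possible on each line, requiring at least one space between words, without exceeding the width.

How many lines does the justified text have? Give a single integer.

Answer: 4

Derivation:
Line 1: ['library', 'rock', 'mineral'] (min_width=20, slack=2)
Line 2: ['brick', 'sky', 'quick', 'sea'] (min_width=19, slack=3)
Line 3: ['string', 'bread', 'wind'] (min_width=17, slack=5)
Line 4: ['purple', 'bean'] (min_width=11, slack=11)
Total lines: 4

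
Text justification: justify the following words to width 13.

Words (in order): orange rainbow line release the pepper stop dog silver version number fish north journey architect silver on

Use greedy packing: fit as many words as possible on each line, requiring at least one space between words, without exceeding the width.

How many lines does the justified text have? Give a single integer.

Line 1: ['orange'] (min_width=6, slack=7)
Line 2: ['rainbow', 'line'] (min_width=12, slack=1)
Line 3: ['release', 'the'] (min_width=11, slack=2)
Line 4: ['pepper', 'stop'] (min_width=11, slack=2)
Line 5: ['dog', 'silver'] (min_width=10, slack=3)
Line 6: ['version'] (min_width=7, slack=6)
Line 7: ['number', 'fish'] (min_width=11, slack=2)
Line 8: ['north', 'journey'] (min_width=13, slack=0)
Line 9: ['architect'] (min_width=9, slack=4)
Line 10: ['silver', 'on'] (min_width=9, slack=4)
Total lines: 10

Answer: 10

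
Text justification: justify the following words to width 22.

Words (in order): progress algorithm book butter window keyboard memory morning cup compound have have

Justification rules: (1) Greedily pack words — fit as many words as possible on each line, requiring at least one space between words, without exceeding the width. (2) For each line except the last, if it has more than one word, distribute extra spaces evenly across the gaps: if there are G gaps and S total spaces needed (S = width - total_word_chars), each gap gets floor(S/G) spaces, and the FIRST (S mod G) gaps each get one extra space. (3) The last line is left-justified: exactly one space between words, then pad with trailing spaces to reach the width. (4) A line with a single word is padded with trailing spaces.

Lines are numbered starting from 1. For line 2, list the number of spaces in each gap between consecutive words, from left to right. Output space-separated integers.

Line 1: ['progress', 'algorithm'] (min_width=18, slack=4)
Line 2: ['book', 'butter', 'window'] (min_width=18, slack=4)
Line 3: ['keyboard', 'memory'] (min_width=15, slack=7)
Line 4: ['morning', 'cup', 'compound'] (min_width=20, slack=2)
Line 5: ['have', 'have'] (min_width=9, slack=13)

Answer: 3 3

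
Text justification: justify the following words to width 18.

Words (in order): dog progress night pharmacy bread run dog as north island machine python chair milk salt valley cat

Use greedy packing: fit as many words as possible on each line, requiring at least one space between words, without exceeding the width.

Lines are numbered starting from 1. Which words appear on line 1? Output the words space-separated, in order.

Answer: dog progress night

Derivation:
Line 1: ['dog', 'progress', 'night'] (min_width=18, slack=0)
Line 2: ['pharmacy', 'bread', 'run'] (min_width=18, slack=0)
Line 3: ['dog', 'as', 'north'] (min_width=12, slack=6)
Line 4: ['island', 'machine'] (min_width=14, slack=4)
Line 5: ['python', 'chair', 'milk'] (min_width=17, slack=1)
Line 6: ['salt', 'valley', 'cat'] (min_width=15, slack=3)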